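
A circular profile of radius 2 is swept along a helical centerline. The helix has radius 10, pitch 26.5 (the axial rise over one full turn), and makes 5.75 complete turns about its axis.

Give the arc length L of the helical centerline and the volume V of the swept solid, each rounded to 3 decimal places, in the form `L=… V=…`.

2πR = 2π·10 = 62.831853
per-turn = √(62.831853² + 26.5²) = √(3947.8418 + 702.25) = √4650.0918 = 68.191581
L = 5.75 × 68.191581 = 392.101592
V = π·2² × L = 12.566371 × 392.101592 = 4927.293930

L=392.102 V=4927.294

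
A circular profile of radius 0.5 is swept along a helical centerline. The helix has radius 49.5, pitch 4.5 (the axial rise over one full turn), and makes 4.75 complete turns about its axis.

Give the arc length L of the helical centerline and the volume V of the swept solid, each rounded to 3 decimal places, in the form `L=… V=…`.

L=1477.489 V=1160.417

2πR = 2π·49.5 = 311.017673
per-turn = √(311.017673² + 4.5²) = √(96731.9927 + 20.25) = √96752.2427 = 311.050225
L = 4.75 × 311.050225 = 1477.488571
V = π·0.5² × L = 0.785398 × 1477.488571 = 1160.416810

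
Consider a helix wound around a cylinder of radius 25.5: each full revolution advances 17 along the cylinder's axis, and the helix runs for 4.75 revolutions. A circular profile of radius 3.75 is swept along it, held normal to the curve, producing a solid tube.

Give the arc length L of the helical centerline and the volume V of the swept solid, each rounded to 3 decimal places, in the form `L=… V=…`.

L=765.323 V=33810.923

2πR = 2π·25.5 = 160.221225
per-turn = √(160.221225² + 17²) = √(25670.8410 + 289) = √25959.8410 = 161.120579
L = 4.75 × 161.120579 = 765.322751
V = π·3.75² × L = 44.178647 × 765.322751 = 33810.923434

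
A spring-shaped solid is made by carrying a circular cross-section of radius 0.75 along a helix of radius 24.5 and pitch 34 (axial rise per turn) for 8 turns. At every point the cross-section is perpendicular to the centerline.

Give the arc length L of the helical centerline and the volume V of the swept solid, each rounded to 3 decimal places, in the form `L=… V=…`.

2πR = 2π·24.5 = 153.938040
per-turn = √(153.938040² + 34²) = √(23696.9202 + 1156) = √24852.9202 = 157.648090
L = 8 × 157.648090 = 1261.184717
V = π·0.75² × L = 1.767146 × 1261.184717 = 2228.697361

L=1261.185 V=2228.697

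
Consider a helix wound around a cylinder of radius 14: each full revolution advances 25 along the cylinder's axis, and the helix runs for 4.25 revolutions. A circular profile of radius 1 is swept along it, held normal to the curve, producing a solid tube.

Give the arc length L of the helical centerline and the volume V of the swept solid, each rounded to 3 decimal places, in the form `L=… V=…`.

L=388.655 V=1220.995

2πR = 2π·14 = 87.964594
per-turn = √(87.964594² + 25²) = √(7737.7699 + 625) = √8362.7699 = 91.448181
L = 4.25 × 91.448181 = 388.654770
V = π·1² × L = 3.141593 × 388.654770 = 1220.994971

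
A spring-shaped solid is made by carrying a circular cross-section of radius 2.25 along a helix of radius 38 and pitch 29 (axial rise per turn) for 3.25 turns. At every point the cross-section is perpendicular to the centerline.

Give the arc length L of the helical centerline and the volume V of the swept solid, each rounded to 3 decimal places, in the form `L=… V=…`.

L=781.676 V=12432.024

2πR = 2π·38 = 238.761042
per-turn = √(238.761042² + 29²) = √(57006.8350 + 841) = √57847.8350 = 240.515769
L = 3.25 × 240.515769 = 781.676248
V = π·2.25² × L = 15.904313 × 781.676248 = 12432.023571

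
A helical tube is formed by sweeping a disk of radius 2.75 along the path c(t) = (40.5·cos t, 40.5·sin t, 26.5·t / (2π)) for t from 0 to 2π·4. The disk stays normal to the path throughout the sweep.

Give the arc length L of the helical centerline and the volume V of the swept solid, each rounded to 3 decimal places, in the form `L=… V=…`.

2πR = 2π·40.5 = 254.469005
per-turn = √(254.469005² + 26.5²) = √(64754.4745 + 702.25) = √65456.7245 = 255.845118
L = 4 × 255.845118 = 1023.380473
V = π·2.75² × L = 23.758294 × 1023.380473 = 24313.774594

L=1023.380 V=24313.775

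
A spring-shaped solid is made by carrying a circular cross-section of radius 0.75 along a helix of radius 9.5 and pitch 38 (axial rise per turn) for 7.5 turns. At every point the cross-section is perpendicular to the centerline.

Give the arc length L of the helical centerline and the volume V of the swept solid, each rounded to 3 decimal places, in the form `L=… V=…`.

L=530.697 V=937.820

2πR = 2π·9.5 = 59.690260
per-turn = √(59.690260² + 38²) = √(3562.9272 + 1444) = √5006.9272 = 70.759644
L = 7.5 × 70.759644 = 530.697328
V = π·0.75² × L = 1.767146 × 530.697328 = 937.819591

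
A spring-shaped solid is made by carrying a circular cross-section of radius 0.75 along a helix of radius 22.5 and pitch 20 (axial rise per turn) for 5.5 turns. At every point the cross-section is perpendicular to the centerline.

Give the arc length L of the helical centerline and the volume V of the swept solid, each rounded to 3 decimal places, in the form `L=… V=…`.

2πR = 2π·22.5 = 141.371669
per-turn = √(141.371669² + 20²) = √(19985.9489 + 400) = √20385.9489 = 142.779371
L = 5.5 × 142.779371 = 785.286543
V = π·0.75² × L = 1.767146 × 785.286543 = 1387.715869

L=785.287 V=1387.716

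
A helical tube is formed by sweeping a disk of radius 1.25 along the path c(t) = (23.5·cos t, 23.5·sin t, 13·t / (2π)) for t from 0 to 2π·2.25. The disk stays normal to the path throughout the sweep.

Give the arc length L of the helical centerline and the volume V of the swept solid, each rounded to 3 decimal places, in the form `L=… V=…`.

2πR = 2π·23.5 = 147.654855
per-turn = √(147.654855² + 13²) = √(21801.9561 + 169) = √21970.9561 = 148.226031
L = 2.25 × 148.226031 = 333.508569
V = π·1.25² × L = 4.908739 × 333.508569 = 1637.106358

L=333.509 V=1637.106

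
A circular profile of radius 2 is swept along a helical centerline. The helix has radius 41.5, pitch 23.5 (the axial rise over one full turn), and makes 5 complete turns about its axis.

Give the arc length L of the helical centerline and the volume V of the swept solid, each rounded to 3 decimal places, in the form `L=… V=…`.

2πR = 2π·41.5 = 260.752190
per-turn = √(260.752190² + 23.5²) = √(67991.7047 + 552.25) = √68543.9547 = 261.809004
L = 5 × 261.809004 = 1309.045021
V = π·2² × L = 12.566371 × 1309.045021 = 16449.944889

L=1309.045 V=16449.945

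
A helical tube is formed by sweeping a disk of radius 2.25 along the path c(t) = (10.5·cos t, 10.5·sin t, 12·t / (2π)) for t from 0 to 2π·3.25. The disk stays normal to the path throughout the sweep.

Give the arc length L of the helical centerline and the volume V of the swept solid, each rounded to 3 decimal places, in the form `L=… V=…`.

L=217.932 V=3466.054

2πR = 2π·10.5 = 65.973446
per-turn = √(65.973446² + 12²) = √(4352.4955 + 144) = √4496.4955 = 67.055914
L = 3.25 × 67.055914 = 217.931719
V = π·2.25² × L = 15.904313 × 217.931719 = 3466.054230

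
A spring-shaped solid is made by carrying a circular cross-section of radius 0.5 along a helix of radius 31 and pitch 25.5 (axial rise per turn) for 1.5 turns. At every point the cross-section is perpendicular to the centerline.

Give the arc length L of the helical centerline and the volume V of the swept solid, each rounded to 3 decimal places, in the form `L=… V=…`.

L=294.661 V=231.426

2πR = 2π·31 = 194.778745
per-turn = √(194.778745² + 25.5²) = √(37938.7593 + 650.25) = √38589.0093 = 196.440855
L = 1.5 × 196.440855 = 294.661282
V = π·0.5² × L = 0.785398 × 294.661282 = 231.426430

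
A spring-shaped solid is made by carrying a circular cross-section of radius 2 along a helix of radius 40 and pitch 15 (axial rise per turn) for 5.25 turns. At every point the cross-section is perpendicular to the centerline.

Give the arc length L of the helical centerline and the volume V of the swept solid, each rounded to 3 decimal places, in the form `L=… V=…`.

2πR = 2π·40 = 251.327412
per-turn = √(251.327412² + 15²) = √(63165.4682 + 225) = √63390.4682 = 251.774638
L = 5.25 × 251.774638 = 1321.816848
V = π·2² × L = 12.566371 × 1321.816848 = 16610.440392

L=1321.817 V=16610.440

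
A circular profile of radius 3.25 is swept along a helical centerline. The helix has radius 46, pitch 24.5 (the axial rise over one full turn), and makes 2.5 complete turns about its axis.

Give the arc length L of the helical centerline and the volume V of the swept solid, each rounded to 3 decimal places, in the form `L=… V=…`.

2πR = 2π·46 = 289.026524
per-turn = √(289.026524² + 24.5²) = √(83536.3317 + 600.25) = √84136.5817 = 290.063065
L = 2.5 × 290.063065 = 725.157662
V = π·3.25² × L = 33.183072 × 725.157662 = 24062.959215

L=725.158 V=24062.959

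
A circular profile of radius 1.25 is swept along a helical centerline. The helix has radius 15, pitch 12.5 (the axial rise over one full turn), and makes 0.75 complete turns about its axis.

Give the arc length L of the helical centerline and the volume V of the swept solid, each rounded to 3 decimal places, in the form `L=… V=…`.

L=71.305 V=350.017

2πR = 2π·15 = 94.247780
per-turn = √(94.247780² + 12.5²) = √(8882.6440 + 156.25) = √9038.8940 = 95.073098
L = 0.75 × 95.073098 = 71.304823
V = π·1.25² × L = 4.908739 × 71.304823 = 350.016734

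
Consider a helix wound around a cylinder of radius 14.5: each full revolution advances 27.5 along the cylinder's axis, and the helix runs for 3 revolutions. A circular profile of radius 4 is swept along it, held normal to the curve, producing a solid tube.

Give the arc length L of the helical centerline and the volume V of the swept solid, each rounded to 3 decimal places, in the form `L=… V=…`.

2πR = 2π·14.5 = 91.106187
per-turn = √(91.106187² + 27.5²) = √(8300.3373 + 756.25) = √9056.5873 = 95.166104
L = 3 × 95.166104 = 285.498311
V = π·4² × L = 50.265482 × 285.498311 = 14350.710354

L=285.498 V=14350.710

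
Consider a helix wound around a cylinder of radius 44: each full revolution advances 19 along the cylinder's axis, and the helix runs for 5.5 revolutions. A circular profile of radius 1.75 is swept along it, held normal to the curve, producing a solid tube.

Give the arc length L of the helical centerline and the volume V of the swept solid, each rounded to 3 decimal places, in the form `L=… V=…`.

2πR = 2π·44 = 276.460154
per-turn = √(276.460154² + 19²) = √(76430.2165 + 361) = √76791.2165 = 277.112281
L = 5.5 × 277.112281 = 1524.117547
V = π·1.75² × L = 9.621128 × 1524.117547 = 14663.729252

L=1524.118 V=14663.729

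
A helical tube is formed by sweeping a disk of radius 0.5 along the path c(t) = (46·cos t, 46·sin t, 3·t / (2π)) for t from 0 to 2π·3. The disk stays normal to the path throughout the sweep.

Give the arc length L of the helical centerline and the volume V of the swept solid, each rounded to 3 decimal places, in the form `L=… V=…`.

2πR = 2π·46 = 289.026524
per-turn = √(289.026524² + 3²) = √(83536.3317 + 9) = √83545.3317 = 289.042093
L = 3 × 289.042093 = 867.126280
V = π·0.5² × L = 0.785398 × 867.126280 = 681.039387

L=867.126 V=681.039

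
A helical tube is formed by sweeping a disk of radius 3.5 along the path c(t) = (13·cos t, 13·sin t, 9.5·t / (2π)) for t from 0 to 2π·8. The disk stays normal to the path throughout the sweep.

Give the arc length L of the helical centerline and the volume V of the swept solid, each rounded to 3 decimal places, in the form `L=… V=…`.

L=657.856 V=25317.267

2πR = 2π·13 = 81.681409
per-turn = √(81.681409² + 9.5²) = √(6671.8526 + 90.25) = √6762.1026 = 82.232005
L = 8 × 82.232005 = 657.856037
V = π·3.5² × L = 38.484510 × 657.856037 = 25317.267221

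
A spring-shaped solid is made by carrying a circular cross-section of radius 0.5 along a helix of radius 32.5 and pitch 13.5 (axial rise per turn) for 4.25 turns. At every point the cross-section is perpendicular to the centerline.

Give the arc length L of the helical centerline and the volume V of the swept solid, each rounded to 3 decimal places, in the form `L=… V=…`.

2πR = 2π·32.5 = 204.203522
per-turn = √(204.203522² + 13.5²) = √(41699.0786 + 182.25) = √41881.3286 = 204.649282
L = 4.25 × 204.649282 = 869.759448
V = π·0.5² × L = 0.785398 × 869.759448 = 683.107473

L=869.759 V=683.107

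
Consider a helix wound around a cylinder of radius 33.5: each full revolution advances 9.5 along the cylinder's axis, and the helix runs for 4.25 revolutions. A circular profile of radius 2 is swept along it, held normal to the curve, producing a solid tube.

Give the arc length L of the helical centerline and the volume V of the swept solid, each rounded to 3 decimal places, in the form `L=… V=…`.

2πR = 2π·33.5 = 210.486708
per-turn = √(210.486708² + 9.5²) = √(44304.6542 + 90.25) = √44394.9042 = 210.700983
L = 4.25 × 210.700983 = 895.479177
V = π·2² × L = 12.566371 × 895.479177 = 11252.923215

L=895.479 V=11252.923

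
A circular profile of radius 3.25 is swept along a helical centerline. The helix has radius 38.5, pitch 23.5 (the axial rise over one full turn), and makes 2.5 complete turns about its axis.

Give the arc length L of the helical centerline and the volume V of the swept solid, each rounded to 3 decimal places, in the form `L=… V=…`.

2πR = 2π·38.5 = 241.902634
per-turn = √(241.902634² + 23.5²) = √(58516.8845 + 552.25) = √59069.1345 = 243.041425
L = 2.5 × 243.041425 = 607.603564
V = π·3.25² × L = 33.183072 × 607.603564 = 20162.153046

L=607.604 V=20162.153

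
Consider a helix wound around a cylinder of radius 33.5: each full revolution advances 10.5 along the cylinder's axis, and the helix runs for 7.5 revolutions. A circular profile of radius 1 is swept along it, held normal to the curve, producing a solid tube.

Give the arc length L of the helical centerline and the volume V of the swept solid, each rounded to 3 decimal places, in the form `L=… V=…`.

2πR = 2π·33.5 = 210.486708
per-turn = √(210.486708² + 10.5²) = √(44304.6542 + 110.25) = √44414.9042 = 210.748438
L = 7.5 × 210.748438 = 1580.613286
V = π·1² × L = 3.141593 × 1580.613286 = 4965.643086

L=1580.613 V=4965.643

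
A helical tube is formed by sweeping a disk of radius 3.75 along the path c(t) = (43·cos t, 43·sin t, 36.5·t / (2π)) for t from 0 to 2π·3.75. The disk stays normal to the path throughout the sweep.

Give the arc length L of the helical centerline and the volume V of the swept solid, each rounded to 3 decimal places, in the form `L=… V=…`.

L=1022.368 V=45166.813

2πR = 2π·43 = 270.176968
per-turn = √(270.176968² + 36.5²) = √(72995.5942 + 1332.25) = √74327.8442 = 272.631334
L = 3.75 × 272.631334 = 1022.367502
V = π·3.75² × L = 44.178647 × 1022.367502 = 45166.812642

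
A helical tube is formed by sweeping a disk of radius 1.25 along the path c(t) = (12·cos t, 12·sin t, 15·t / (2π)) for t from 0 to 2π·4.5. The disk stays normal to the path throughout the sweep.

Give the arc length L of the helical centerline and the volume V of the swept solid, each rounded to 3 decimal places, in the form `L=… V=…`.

2πR = 2π·12 = 75.398224
per-turn = √(75.398224² + 15²) = √(5684.8921 + 225) = √5909.8921 = 76.875823
L = 4.5 × 76.875823 = 345.941203
V = π·1.25² × L = 4.908739 × 345.941203 = 1698.134908

L=345.941 V=1698.135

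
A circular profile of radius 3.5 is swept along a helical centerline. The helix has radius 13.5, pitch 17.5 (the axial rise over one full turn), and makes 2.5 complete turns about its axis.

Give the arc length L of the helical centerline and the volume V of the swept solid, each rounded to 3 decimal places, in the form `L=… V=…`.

2πR = 2π·13.5 = 84.823002
per-turn = √(84.823002² + 17.5²) = √(7194.9416 + 306.25) = √7501.1916 = 86.609420
L = 2.5 × 86.609420 = 216.523550
V = π·3.5² × L = 38.484510 × 216.523550 = 8332.802713

L=216.524 V=8332.803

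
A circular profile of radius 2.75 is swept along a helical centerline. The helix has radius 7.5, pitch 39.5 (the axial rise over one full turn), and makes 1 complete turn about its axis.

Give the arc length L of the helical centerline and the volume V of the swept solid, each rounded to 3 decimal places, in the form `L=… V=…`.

L=61.489 V=1460.876

2πR = 2π·7.5 = 47.123890
per-turn = √(47.123890² + 39.5²) = √(2220.6610 + 1560.25) = √3780.9110 = 61.489113
L = 1 × 61.489113 = 61.489113
V = π·2.75² × L = 23.758294 × 61.489113 = 1460.876446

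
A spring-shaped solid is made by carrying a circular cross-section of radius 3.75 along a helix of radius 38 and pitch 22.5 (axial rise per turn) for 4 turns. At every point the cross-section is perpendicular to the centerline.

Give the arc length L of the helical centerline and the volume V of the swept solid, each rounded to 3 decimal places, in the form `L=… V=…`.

2πR = 2π·38 = 238.761042
per-turn = √(238.761042² + 22.5²) = √(57006.8350 + 506.25) = √57513.0850 = 239.818859
L = 4 × 239.818859 = 959.275435
V = π·3.75² × L = 44.178647 × 959.275435 = 42379.490525

L=959.275 V=42379.491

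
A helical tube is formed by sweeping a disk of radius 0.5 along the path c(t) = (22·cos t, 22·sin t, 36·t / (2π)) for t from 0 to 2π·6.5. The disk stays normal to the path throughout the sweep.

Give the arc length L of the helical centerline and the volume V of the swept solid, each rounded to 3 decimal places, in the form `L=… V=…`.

L=928.467 V=729.216

2πR = 2π·22 = 138.230077
per-turn = √(138.230077² + 36²) = √(19107.5541 + 1296) = √20403.5541 = 142.841010
L = 6.5 × 142.841010 = 928.466565
V = π·0.5² × L = 0.785398 × 928.466565 = 729.215935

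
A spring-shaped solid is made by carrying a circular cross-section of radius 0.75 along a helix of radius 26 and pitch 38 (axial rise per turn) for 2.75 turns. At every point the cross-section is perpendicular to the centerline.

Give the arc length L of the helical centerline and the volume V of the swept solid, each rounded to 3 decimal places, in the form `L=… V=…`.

2πR = 2π·26 = 163.362818
per-turn = √(163.362818² + 38²) = √(26687.4103 + 1444) = √28131.4103 = 167.724209
L = 2.75 × 167.724209 = 461.241575
V = π·0.75² × L = 1.767146 × 461.241575 = 815.081143

L=461.242 V=815.081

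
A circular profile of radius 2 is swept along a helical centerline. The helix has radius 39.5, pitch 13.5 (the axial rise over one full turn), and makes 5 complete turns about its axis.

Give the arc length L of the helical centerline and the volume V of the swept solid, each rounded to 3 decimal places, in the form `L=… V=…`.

2πR = 2π·39.5 = 248.185820
per-turn = √(248.185820² + 13.5²) = √(61596.2011 + 182.25) = √61778.4511 = 248.552713
L = 5 × 248.552713 = 1242.763564
V = π·2² × L = 12.566371 × 1242.763564 = 15617.027535

L=1242.764 V=15617.028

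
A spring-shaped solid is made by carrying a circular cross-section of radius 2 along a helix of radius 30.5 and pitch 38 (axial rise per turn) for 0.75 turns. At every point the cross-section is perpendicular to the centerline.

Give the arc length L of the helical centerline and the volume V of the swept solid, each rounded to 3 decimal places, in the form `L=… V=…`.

L=146.526 V=1841.303

2πR = 2π·30.5 = 191.637152
per-turn = √(191.637152² + 38²) = √(36724.7980 + 1444) = √38168.7980 = 195.368365
L = 0.75 × 195.368365 = 146.526274
V = π·2² × L = 12.566371 × 146.526274 = 1841.303459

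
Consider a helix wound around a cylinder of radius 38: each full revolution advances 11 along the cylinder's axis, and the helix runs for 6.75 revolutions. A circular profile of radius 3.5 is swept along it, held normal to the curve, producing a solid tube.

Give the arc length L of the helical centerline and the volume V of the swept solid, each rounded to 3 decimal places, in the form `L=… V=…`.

2πR = 2π·38 = 238.761042
per-turn = √(238.761042² + 11²) = √(57006.8350 + 121) = √57127.8350 = 239.014299
L = 6.75 × 239.014299 = 1613.346517
V = π·3.5² × L = 38.484510 × 1613.346517 = 62088.850168

L=1613.347 V=62088.850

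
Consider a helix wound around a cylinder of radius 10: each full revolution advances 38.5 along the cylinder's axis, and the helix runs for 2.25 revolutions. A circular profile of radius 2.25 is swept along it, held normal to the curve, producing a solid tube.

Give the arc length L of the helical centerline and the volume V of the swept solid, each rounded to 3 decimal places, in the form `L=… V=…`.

L=165.801 V=2636.945

2πR = 2π·10 = 62.831853
per-turn = √(62.831853² + 38.5²) = √(3947.8418 + 1482.25) = √5430.0918 = 73.689156
L = 2.25 × 73.689156 = 165.800602
V = π·2.25² × L = 15.904313 × 165.800602 = 2636.944634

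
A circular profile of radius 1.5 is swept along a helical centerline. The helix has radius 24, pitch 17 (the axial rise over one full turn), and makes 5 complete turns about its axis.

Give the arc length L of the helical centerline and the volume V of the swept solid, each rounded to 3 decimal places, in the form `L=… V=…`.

2πR = 2π·24 = 150.796447
per-turn = √(150.796447² + 17²) = √(22739.5685 + 289) = √23028.5685 = 151.751667
L = 5 × 151.751667 = 758.758337
V = π·1.5² × L = 7.068583 × 758.758337 = 5363.346637

L=758.758 V=5363.347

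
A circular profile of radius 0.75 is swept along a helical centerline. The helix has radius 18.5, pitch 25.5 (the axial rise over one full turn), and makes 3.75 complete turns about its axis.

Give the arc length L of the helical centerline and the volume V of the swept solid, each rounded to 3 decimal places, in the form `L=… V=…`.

L=446.262 V=788.609

2πR = 2π·18.5 = 116.238928
per-turn = √(116.238928² + 25.5²) = √(13511.4884 + 650.25) = √14161.7384 = 119.003103
L = 3.75 × 119.003103 = 446.261635
V = π·0.75² × L = 1.767146 × 446.261635 = 788.609404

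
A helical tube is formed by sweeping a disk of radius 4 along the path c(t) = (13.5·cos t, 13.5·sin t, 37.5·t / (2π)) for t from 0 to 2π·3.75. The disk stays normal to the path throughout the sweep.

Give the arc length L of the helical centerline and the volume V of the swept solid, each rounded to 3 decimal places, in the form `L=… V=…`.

2πR = 2π·13.5 = 84.823002
per-turn = √(84.823002² + 37.5²) = √(7194.9416 + 1406.25) = √8601.1916 = 92.742609
L = 3.75 × 92.742609 = 347.784785
V = π·4² × L = 50.265482 × 347.784785 = 17481.570032

L=347.785 V=17481.570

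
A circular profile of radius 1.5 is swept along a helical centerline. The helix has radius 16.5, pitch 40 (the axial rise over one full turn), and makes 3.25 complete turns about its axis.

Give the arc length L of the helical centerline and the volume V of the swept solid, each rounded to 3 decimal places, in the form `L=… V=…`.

2πR = 2π·16.5 = 103.672558
per-turn = √(103.672558² + 40²) = √(10747.9992 + 1600) = √12347.9992 = 111.121551
L = 3.25 × 111.121551 = 361.145042
V = π·1.5² × L = 7.068583 × 361.145042 = 2552.783875

L=361.145 V=2552.784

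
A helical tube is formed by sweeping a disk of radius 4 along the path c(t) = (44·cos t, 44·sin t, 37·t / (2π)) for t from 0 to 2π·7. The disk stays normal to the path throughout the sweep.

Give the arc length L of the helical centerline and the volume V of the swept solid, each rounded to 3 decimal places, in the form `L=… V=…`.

2πR = 2π·44 = 276.460154
per-turn = √(276.460154² + 37²) = √(76430.2165 + 1369) = √77799.2165 = 278.925109
L = 7 × 278.925109 = 1952.475764
V = π·4² × L = 50.265482 × 1952.475764 = 98142.136246

L=1952.476 V=98142.136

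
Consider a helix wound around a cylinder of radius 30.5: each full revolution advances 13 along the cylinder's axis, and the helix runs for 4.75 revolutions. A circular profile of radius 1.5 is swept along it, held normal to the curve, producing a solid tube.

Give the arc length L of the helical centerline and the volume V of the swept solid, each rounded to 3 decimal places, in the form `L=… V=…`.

2πR = 2π·30.5 = 191.637152
per-turn = √(191.637152² + 13²) = √(36724.7980 + 169) = √36893.7980 = 192.077583
L = 4.75 × 192.077583 = 912.368520
V = π·1.5² × L = 7.068583 × 912.368520 = 6449.153042

L=912.369 V=6449.153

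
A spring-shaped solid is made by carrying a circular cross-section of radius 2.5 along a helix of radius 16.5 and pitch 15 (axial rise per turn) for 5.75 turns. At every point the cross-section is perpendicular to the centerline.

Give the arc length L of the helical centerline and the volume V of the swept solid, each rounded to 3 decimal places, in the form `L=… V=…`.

L=602.324 V=11826.614

2πR = 2π·16.5 = 103.672558
per-turn = √(103.672558² + 15²) = √(10747.9992 + 225) = √10972.9992 = 104.752084
L = 5.75 × 104.752084 = 602.324485
V = π·2.5² × L = 19.634954 × 602.324485 = 11826.613617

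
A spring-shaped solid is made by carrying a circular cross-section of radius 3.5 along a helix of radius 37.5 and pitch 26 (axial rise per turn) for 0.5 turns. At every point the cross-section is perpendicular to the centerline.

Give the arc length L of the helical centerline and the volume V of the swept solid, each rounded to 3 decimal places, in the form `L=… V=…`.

L=118.525 V=4561.369

2πR = 2π·37.5 = 235.619449
per-turn = √(235.619449² + 26²) = √(55516.5248 + 676) = √56192.5248 = 237.049625
L = 0.5 × 237.049625 = 118.524813
V = π·3.5² × L = 38.484510 × 118.524813 = 4561.369334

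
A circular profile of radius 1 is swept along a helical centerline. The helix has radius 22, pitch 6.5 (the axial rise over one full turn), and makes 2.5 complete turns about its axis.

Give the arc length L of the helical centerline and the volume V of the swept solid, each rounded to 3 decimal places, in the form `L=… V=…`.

L=345.957 V=1086.856

2πR = 2π·22 = 138.230077
per-turn = √(138.230077² + 6.5²) = √(19107.5541 + 42.25) = √19149.8041 = 138.382817
L = 2.5 × 138.382817 = 345.957043
V = π·1² × L = 3.141593 × 345.957043 = 1086.856105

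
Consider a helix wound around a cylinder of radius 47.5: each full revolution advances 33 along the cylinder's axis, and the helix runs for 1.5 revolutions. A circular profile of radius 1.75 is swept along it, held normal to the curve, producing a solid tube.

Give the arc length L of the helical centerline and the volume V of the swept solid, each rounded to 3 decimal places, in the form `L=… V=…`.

2πR = 2π·47.5 = 298.451302
per-turn = √(298.451302² + 33²) = √(89073.1797 + 1089) = √90162.1797 = 300.270178
L = 1.5 × 300.270178 = 450.405267
V = π·1.75² × L = 9.621128 × 450.405267 = 4333.406499

L=450.405 V=4333.406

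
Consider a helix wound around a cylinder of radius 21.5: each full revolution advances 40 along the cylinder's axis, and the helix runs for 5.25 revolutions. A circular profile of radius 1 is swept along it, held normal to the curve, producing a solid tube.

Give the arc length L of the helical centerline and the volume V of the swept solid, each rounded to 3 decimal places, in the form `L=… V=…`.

2πR = 2π·21.5 = 135.088484
per-turn = √(135.088484² + 40²) = √(18248.8985 + 1600) = √19848.8985 = 140.886119
L = 5.25 × 140.886119 = 739.652125
V = π·1² × L = 3.141593 × 739.652125 = 2323.685682

L=739.652 V=2323.686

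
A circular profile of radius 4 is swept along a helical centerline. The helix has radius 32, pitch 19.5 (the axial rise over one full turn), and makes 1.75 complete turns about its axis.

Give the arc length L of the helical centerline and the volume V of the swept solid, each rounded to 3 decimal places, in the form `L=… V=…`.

2πR = 2π·32 = 201.061930
per-turn = √(201.061930² + 19.5²) = √(40425.8996 + 380.25) = √40806.1496 = 202.005321
L = 1.75 × 202.005321 = 353.509311
V = π·4² × L = 50.265482 × 353.509311 = 17769.316090

L=353.509 V=17769.316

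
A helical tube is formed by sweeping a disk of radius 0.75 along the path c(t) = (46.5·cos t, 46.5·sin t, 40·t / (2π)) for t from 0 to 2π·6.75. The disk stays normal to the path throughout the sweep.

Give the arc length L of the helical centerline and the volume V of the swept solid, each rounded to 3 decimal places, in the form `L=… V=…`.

L=1990.531 V=3517.560

2πR = 2π·46.5 = 292.168117
per-turn = √(292.168117² + 40²) = √(85362.2085 + 1600) = √86962.2085 = 294.893554
L = 6.75 × 294.893554 = 1990.531493
V = π·0.75² × L = 1.767146 × 1990.531493 = 3517.559502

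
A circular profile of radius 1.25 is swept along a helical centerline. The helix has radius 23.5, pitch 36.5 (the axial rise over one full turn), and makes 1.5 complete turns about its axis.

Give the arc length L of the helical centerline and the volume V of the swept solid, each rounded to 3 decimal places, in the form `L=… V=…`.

L=228.149 V=1119.924

2πR = 2π·23.5 = 147.654855
per-turn = √(147.654855² + 36.5²) = √(21801.9561 + 1332.25) = √23134.2061 = 152.099330
L = 1.5 × 152.099330 = 228.148995
V = π·1.25² × L = 4.908739 × 228.148995 = 1119.923759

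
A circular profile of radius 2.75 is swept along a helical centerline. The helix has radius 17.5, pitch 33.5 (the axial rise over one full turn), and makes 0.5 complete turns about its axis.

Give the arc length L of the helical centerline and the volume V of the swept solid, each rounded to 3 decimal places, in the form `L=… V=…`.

2πR = 2π·17.5 = 109.955743
per-turn = √(109.955743² + 33.5²) = √(12090.2654 + 1122.25) = √13212.5154 = 114.945706
L = 0.5 × 114.945706 = 57.472853
V = π·2.75² × L = 23.758294 × 57.472853 = 1365.456967

L=57.473 V=1365.457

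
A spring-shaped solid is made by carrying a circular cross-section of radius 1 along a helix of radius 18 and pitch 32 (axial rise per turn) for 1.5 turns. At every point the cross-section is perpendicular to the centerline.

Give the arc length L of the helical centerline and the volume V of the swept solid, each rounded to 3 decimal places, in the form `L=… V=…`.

2πR = 2π·18 = 113.097336
per-turn = √(113.097336² + 32²) = √(12791.0073 + 1024) = √13815.0073 = 117.537259
L = 1.5 × 117.537259 = 176.305889
V = π·1² × L = 3.141593 × 176.305889 = 553.881285

L=176.306 V=553.881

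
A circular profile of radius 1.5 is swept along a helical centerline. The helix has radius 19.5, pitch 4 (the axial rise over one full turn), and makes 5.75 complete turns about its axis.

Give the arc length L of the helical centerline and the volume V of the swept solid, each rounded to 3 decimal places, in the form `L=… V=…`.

L=704.877 V=4982.485

2πR = 2π·19.5 = 122.522113
per-turn = √(122.522113² + 4²) = √(15011.6683 + 16) = √15027.6683 = 122.587390
L = 5.75 × 122.587390 = 704.877495
V = π·1.5² × L = 7.068583 × 704.877495 = 4982.485410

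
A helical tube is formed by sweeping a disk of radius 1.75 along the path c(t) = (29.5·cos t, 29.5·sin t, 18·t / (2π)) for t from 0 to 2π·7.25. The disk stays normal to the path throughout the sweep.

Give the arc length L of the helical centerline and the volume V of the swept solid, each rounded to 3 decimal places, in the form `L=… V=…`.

2πR = 2π·29.5 = 185.353967
per-turn = √(185.353967² + 18²) = √(34356.0929 + 324) = √34680.0929 = 186.225919
L = 7.25 × 186.225919 = 1350.137913
V = π·1.75² × L = 9.621128 × 1350.137913 = 12989.849006

L=1350.138 V=12989.849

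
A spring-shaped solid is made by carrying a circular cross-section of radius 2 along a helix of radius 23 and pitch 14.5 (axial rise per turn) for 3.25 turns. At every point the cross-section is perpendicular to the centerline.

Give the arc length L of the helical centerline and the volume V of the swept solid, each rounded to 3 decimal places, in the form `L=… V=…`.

2πR = 2π·23 = 144.513262
per-turn = √(144.513262² + 14.5²) = √(20884.0829 + 210.25) = √21094.3329 = 145.238882
L = 3.25 × 145.238882 = 472.026367
V = π·2² × L = 12.566371 × 472.026367 = 5931.658271

L=472.026 V=5931.658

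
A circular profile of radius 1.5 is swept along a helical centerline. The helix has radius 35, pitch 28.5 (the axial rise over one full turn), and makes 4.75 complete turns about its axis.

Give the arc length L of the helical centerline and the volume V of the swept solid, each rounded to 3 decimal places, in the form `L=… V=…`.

L=1053.315 V=7445.446

2πR = 2π·35 = 219.911486
per-turn = √(219.911486² + 28.5²) = √(48361.0616 + 812.25) = √49173.3116 = 221.750562
L = 4.75 × 221.750562 = 1053.315168
V = π·1.5² × L = 7.068583 × 1053.315168 = 7445.446183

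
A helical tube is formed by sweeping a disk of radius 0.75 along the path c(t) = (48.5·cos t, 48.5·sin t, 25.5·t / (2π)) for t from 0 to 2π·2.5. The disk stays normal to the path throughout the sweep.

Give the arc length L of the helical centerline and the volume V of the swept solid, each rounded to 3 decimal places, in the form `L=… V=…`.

2πR = 2π·48.5 = 304.734487
per-turn = √(304.734487² + 25.5²) = √(92863.1078 + 650.25) = √93513.3578 = 305.799539
L = 2.5 × 305.799539 = 764.498847
V = π·0.75² × L = 1.767146 × 764.498847 = 1350.980977

L=764.499 V=1350.981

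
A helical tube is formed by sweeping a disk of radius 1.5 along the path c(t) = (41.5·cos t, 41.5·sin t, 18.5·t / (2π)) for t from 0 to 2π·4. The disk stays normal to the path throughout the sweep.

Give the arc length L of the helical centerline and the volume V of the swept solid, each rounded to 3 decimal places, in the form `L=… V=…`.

2πR = 2π·41.5 = 260.752190
per-turn = √(260.752190² + 18.5²) = √(67991.7047 + 342.25) = √68333.9547 = 261.407641
L = 4 × 261.407641 = 1045.630564
V = π·1.5² × L = 7.068583 × 1045.630564 = 7391.126918

L=1045.631 V=7391.127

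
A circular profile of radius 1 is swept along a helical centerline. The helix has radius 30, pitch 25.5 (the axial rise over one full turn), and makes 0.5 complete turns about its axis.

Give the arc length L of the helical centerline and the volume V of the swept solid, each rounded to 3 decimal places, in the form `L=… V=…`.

2πR = 2π·30 = 188.495559
per-turn = √(188.495559² + 25.5²) = √(35530.5758 + 650.25) = √36180.8258 = 190.212581
L = 0.5 × 190.212581 = 95.106290
V = π·1² × L = 3.141593 × 95.106290 = 298.785223

L=95.106 V=298.785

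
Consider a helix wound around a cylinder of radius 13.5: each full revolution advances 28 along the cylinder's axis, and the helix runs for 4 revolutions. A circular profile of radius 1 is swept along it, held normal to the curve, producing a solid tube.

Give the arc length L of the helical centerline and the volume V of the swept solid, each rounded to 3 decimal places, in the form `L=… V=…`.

L=357.300 V=1122.490

2πR = 2π·13.5 = 84.823002
per-turn = √(84.823002² + 28²) = √(7194.9416 + 784) = √7978.9416 = 89.324922
L = 4 × 89.324922 = 357.299686
V = π·1² × L = 3.141593 × 357.299686 = 1122.490069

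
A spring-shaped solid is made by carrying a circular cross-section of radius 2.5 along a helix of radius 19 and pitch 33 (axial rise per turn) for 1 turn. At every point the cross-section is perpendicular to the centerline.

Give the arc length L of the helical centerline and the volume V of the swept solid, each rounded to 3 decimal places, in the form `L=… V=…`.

L=123.858 V=2431.939

2πR = 2π·19 = 119.380521
per-turn = √(119.380521² + 33²) = √(14251.7088 + 1089) = √15340.7088 = 123.857615
L = 1 × 123.857615 = 123.857615
V = π·2.5² × L = 19.634954 × 123.857615 = 2431.938581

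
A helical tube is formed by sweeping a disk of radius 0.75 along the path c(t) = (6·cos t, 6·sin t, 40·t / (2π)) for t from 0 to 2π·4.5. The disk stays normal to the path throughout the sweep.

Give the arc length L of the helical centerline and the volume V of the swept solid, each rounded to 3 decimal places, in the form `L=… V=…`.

2πR = 2π·6 = 37.699112
per-turn = √(37.699112² + 40²) = √(1421.2230 + 1600) = √3021.2230 = 54.965653
L = 4.5 × 54.965653 = 247.345439
V = π·0.75² × L = 1.767146 × 247.345439 = 437.095471

L=247.345 V=437.095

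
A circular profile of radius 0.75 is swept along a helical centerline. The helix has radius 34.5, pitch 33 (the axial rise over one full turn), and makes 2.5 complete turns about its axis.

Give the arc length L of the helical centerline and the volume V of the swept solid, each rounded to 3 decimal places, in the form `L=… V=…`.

2πR = 2π·34.5 = 216.769893
per-turn = √(216.769893² + 33²) = √(46989.1866 + 1089) = √48078.1866 = 219.267386
L = 2.5 × 219.267386 = 548.168465
V = π·0.75² × L = 1.767146 × 548.168465 = 968.693638

L=548.168 V=968.694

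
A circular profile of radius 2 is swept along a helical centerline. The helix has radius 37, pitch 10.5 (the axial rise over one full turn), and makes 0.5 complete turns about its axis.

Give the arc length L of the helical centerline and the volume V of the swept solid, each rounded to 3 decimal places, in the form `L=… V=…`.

L=116.357 V=1462.191

2πR = 2π·37 = 232.477856
per-turn = √(232.477856² + 10.5²) = √(54045.9537 + 110.25) = √54156.2037 = 232.714855
L = 0.5 × 232.714855 = 116.357427
V = π·2² × L = 12.566371 × 116.357427 = 1462.190557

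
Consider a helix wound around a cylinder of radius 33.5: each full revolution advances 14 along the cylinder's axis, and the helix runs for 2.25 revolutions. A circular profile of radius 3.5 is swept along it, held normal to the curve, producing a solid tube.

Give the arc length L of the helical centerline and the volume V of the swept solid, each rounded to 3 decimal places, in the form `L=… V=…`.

L=474.642 V=18266.346

2πR = 2π·33.5 = 210.486708
per-turn = √(210.486708² + 14²) = √(44304.6542 + 196) = √44500.6542 = 210.951782
L = 2.25 × 210.951782 = 474.641509
V = π·3.5² × L = 38.484510 × 474.641509 = 18266.345886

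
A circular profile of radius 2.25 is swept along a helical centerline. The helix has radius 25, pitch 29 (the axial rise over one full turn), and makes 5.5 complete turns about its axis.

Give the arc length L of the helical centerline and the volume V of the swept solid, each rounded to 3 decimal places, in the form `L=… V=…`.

2πR = 2π·25 = 157.079633
per-turn = √(157.079633² + 29²) = √(24674.0110 + 841) = √25515.0110 = 159.734189
L = 5.5 × 159.734189 = 878.538037
V = π·2.25² × L = 15.904313 × 878.538037 = 13972.543758

L=878.538 V=13972.544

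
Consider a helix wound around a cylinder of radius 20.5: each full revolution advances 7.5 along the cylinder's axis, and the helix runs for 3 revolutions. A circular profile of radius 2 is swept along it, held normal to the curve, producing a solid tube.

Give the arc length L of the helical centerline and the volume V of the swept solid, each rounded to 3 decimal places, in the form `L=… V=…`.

L=387.070 V=4864.070

2πR = 2π·20.5 = 128.805299
per-turn = √(128.805299² + 7.5²) = √(16590.8050 + 56.25) = √16647.0550 = 129.023467
L = 3 × 129.023467 = 387.070401
V = π·2² × L = 12.566371 × 387.070401 = 4864.070107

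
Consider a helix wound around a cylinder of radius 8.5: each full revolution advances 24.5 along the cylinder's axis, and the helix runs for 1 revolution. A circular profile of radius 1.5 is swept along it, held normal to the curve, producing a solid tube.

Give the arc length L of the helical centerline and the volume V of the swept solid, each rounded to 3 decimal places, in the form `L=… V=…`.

L=58.759 V=415.340

2πR = 2π·8.5 = 53.407075
per-turn = √(53.407075² + 24.5²) = √(2852.3157 + 600.25) = √3452.5657 = 58.758537
L = 1 × 58.758537 = 58.758537
V = π·1.5² × L = 7.068583 × 58.758537 = 415.339623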